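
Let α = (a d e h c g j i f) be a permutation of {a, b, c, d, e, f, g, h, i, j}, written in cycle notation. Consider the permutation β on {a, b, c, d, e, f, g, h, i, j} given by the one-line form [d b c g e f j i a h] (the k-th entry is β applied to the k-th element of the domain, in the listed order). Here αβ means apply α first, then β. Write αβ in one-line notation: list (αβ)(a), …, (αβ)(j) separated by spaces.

g b j e i d h c f a

(αβ)(x) = β(α(x)). Computing each image: β(α(a)) = β(d) = g, β(α(b)) = β(b) = b, β(α(c)) = β(g) = j, β(α(d)) = β(e) = e, β(α(e)) = β(h) = i, β(α(f)) = β(a) = d, β(α(g)) = β(j) = h, β(α(h)) = β(c) = c, β(α(i)) = β(f) = f, β(α(j)) = β(i) = a.
Hence αβ = [g b j e i d h c f a].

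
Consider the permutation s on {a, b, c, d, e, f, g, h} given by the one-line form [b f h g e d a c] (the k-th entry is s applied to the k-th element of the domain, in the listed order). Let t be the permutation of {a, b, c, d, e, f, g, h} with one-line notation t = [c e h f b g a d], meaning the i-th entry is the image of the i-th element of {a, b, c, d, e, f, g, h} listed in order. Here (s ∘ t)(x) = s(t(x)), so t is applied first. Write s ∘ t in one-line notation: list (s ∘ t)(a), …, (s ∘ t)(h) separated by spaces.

h e c d f a b g

Chase each element through t then s: a → c → h; b → e → e; c → h → c; d → f → d; e → b → f; f → g → a; g → a → b; h → d → g.
So s ∘ t in one-line form is h e c d f a b g.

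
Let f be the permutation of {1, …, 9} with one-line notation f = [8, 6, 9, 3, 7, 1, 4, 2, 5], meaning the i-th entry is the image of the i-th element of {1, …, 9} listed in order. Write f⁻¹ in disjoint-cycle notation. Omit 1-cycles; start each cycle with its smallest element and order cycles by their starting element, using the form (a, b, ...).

The cycle decomposition of f is (1, 8, 2, 6)(3, 9, 5, 7, 4).
The inverse reverses every cycle; in canonical form, f⁻¹ = (1, 6, 2, 8)(3, 4, 7, 5, 9).

(1, 6, 2, 8)(3, 4, 7, 5, 9)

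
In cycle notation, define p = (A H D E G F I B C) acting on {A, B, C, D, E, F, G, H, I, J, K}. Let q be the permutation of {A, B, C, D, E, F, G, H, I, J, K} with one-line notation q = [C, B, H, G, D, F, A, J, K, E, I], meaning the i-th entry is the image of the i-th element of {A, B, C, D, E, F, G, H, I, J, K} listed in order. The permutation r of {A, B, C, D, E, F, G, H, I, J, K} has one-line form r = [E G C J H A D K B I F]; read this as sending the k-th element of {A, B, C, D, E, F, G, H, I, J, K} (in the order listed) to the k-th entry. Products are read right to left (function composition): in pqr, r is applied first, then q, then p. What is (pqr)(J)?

K

Chase J: r(J) = I; q(I) = K; p(K) = K. Hence (pqr)(J) = K.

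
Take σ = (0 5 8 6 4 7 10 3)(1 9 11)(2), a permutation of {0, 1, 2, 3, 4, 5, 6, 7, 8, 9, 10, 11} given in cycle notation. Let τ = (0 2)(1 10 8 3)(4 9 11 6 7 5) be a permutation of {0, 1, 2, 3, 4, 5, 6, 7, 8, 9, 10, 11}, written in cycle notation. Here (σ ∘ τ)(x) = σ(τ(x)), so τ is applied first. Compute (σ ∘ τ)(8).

(σ ∘ τ)(8) = σ(τ(8)). τ(8) = 3, then σ(3) = 0. So (σ ∘ τ)(8) = 0.

0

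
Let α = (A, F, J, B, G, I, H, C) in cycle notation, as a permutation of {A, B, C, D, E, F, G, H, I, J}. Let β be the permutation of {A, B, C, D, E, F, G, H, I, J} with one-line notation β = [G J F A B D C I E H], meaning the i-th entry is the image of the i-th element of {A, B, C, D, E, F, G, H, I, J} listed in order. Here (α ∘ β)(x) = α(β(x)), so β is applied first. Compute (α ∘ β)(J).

First apply β: β(J) = H, then α(H) = C. Thus (α ∘ β)(J) = C.

C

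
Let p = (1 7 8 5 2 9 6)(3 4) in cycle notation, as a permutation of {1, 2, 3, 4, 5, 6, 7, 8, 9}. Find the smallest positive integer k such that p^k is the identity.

14

The disjoint cycles have lengths 7, 2.
The order of p is the least common multiple of its cycle lengths: lcm(7, 2) = 14.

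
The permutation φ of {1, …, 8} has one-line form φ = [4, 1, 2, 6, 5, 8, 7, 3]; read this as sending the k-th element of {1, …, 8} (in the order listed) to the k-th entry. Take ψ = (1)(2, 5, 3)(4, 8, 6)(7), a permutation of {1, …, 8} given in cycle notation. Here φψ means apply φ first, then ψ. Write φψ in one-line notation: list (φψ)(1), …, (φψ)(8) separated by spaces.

8 1 5 4 3 6 7 2

(φψ)(x) = ψ(φ(x)). Computing each image: ψ(φ(1)) = ψ(4) = 8, ψ(φ(2)) = ψ(1) = 1, ψ(φ(3)) = ψ(2) = 5, ψ(φ(4)) = ψ(6) = 4, ψ(φ(5)) = ψ(5) = 3, ψ(φ(6)) = ψ(8) = 6, ψ(φ(7)) = ψ(7) = 7, ψ(φ(8)) = ψ(3) = 2.
Hence φψ = [8 1 5 4 3 6 7 2].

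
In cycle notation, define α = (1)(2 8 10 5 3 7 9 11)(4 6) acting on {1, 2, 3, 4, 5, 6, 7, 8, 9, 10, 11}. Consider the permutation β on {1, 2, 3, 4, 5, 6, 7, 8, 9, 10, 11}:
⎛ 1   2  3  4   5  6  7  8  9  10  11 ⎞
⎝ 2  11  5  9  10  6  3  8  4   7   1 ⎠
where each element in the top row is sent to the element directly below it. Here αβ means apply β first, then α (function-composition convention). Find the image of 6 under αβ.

4

First apply β: β(6) = 6, then α(6) = 4. Thus (αβ)(6) = 4.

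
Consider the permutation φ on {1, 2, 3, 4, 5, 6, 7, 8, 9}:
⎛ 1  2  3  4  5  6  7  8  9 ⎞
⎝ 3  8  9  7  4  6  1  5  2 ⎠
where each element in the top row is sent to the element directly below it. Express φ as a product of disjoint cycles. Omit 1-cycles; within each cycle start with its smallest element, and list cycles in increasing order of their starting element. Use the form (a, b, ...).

(1, 3, 9, 2, 8, 5, 4, 7)

From 1: 1 → 3 → 9 → 2 → 8 → 5 → 4 → 7 → 1, closing the cycle (1, 3, 9, 2, 8, 5, 4, 7).
Continuing from each remaining unvisited element yields (1, 3, 9, 2, 8, 5, 4, 7).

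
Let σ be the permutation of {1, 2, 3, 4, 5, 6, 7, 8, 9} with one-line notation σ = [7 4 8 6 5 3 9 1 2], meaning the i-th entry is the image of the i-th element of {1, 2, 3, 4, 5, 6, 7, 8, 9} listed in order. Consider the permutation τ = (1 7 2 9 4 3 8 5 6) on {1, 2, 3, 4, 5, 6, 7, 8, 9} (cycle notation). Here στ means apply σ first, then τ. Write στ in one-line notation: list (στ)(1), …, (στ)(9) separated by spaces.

2 3 5 1 6 8 4 7 9

(στ)(x) = τ(σ(x)). Computing each image: τ(σ(1)) = τ(7) = 2, τ(σ(2)) = τ(4) = 3, τ(σ(3)) = τ(8) = 5, τ(σ(4)) = τ(6) = 1, τ(σ(5)) = τ(5) = 6, τ(σ(6)) = τ(3) = 8, τ(σ(7)) = τ(9) = 4, τ(σ(8)) = τ(1) = 7, τ(σ(9)) = τ(2) = 9.
Hence στ = [2 3 5 1 6 8 4 7 9].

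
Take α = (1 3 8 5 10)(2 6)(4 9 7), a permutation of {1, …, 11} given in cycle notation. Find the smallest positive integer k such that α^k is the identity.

The disjoint cycles have lengths 5, 3, 2, 1.
The order is lcm(5, 3, 2) = 30.

30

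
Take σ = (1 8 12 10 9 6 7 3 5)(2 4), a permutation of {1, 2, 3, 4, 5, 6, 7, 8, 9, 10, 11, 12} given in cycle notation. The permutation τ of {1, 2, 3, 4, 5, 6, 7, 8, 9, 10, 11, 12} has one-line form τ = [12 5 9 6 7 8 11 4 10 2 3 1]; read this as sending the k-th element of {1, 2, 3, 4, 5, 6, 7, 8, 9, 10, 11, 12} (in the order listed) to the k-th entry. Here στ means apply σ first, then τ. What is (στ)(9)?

σ(9) = 6, then τ(6) = 8; composing gives (στ)(9) = 8.

8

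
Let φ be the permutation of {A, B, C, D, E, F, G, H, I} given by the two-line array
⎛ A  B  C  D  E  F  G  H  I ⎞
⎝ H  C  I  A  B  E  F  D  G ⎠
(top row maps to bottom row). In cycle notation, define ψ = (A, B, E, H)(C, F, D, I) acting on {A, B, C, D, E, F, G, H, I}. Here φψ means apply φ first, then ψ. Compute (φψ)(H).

φ(H) = D, then ψ(D) = I; composing gives (φψ)(H) = I.

I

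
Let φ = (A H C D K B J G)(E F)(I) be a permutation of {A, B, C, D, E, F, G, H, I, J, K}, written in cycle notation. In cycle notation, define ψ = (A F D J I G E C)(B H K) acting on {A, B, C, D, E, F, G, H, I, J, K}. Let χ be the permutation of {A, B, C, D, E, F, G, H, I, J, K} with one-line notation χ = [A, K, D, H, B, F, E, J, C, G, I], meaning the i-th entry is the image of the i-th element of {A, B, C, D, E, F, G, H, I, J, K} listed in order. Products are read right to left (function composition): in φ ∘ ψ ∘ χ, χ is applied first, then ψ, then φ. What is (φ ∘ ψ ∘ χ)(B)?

J

(φ ∘ ψ ∘ χ)(B) = φ(ψ(χ(B))). χ(B) = K, then ψ(K) = B, then φ(B) = J, so the result is J.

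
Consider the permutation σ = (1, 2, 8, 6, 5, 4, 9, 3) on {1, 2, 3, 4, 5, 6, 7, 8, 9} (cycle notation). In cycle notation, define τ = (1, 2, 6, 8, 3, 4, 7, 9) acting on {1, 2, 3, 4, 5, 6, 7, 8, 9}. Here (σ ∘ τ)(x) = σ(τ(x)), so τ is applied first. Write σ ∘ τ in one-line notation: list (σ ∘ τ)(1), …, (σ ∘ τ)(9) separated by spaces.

8 5 9 7 4 6 3 1 2

(σ ∘ τ)(x) = σ(τ(x)). Computing each image: σ(τ(1)) = σ(2) = 8, σ(τ(2)) = σ(6) = 5, σ(τ(3)) = σ(4) = 9, σ(τ(4)) = σ(7) = 7, σ(τ(5)) = σ(5) = 4, σ(τ(6)) = σ(8) = 6, σ(τ(7)) = σ(9) = 3, σ(τ(8)) = σ(3) = 1, σ(τ(9)) = σ(1) = 2.
Hence σ ∘ τ = [8 5 9 7 4 6 3 1 2].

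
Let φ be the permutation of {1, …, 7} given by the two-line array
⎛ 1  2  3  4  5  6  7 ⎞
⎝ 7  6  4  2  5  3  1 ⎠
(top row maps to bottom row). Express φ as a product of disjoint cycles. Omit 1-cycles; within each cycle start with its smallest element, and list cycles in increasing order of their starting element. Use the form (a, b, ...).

(1, 7)(2, 6, 3, 4)

From 1: 1 → 7 → 1, closing the cycle (1, 7).
Continuing from each remaining unvisited element yields (1, 7)(2, 6, 3, 4).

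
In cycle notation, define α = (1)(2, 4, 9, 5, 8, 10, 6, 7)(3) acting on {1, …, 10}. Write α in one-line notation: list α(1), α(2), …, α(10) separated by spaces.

Reading each image from the cycles: 1↦1, 2↦4, 3↦3, 4↦9, 5↦8, 6↦7, 7↦2, 8↦10, 9↦5, 10↦6.
So the one-line form is 1 4 3 9 8 7 2 10 5 6.

1 4 3 9 8 7 2 10 5 6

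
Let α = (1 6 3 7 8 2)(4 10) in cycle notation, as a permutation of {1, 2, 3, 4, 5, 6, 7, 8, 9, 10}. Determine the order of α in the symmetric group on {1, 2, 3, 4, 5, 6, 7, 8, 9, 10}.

The disjoint cycles have lengths 6, 2, 1, 1.
The order of α is the least common multiple of its cycle lengths: lcm(6, 2) = 6.

6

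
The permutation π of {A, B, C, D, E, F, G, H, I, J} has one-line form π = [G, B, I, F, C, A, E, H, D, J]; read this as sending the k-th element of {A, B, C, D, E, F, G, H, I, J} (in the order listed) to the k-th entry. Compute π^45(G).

Tracing G → E → … returns to G after 7 steps, so G lies in a 7-cycle (A G E C I D F).
Since the cycle has length 7, π^45 acts on it the same as π^3 (45 mod 7 = 3).
Advancing 3 steps from G: G → E → C → I.

I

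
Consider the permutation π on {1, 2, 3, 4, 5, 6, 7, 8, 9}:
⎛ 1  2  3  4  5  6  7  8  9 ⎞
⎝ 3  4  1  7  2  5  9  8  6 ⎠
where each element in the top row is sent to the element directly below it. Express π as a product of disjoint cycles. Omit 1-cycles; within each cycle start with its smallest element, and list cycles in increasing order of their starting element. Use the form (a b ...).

(1 3)(2 4 7 9 6 5)

Start at 1 and follow images: 1 → 3 → 1, giving the cycle (1 3).
Repeating from the next unused element and collecting all non-trivial cycles gives (1 3)(2 4 7 9 6 5).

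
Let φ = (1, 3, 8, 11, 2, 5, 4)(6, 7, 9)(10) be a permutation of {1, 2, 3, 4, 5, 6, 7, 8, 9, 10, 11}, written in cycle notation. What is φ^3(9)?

9

9 lies in the 3-cycle (6, 7, 9).
Since the cycle has length 3, φ^3 acts on it the same as φ^0 (3 mod 3 = 0).
So φ^3(9) = 9.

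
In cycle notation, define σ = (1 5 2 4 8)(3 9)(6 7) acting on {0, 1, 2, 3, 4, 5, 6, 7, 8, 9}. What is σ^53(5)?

5 lies in the 5-cycle (1 5 2 4 8).
Since the cycle has length 5, σ^53 acts on it the same as σ^3 (53 mod 5 = 3).
Stepping 3 places around the cycle: 5 → 2 → 4 → 8.

8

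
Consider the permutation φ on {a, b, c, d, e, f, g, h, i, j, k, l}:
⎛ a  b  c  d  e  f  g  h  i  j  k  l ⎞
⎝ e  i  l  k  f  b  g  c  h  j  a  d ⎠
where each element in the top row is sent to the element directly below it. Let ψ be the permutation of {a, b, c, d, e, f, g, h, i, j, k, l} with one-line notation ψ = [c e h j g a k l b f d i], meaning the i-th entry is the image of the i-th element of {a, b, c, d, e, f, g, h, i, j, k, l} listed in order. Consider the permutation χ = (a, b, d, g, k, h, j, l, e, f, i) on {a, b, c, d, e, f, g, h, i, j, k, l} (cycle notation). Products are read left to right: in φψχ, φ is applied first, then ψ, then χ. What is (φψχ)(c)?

a

(φψχ)(c) = χ(ψ(φ(c))). φ(c) = l, then ψ(l) = i, then χ(i) = a, so the result is a.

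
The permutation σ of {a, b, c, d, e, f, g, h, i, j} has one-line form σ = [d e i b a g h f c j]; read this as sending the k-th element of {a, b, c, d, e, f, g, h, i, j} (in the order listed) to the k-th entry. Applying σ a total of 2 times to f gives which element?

h

Tracing f → g → … returns to f after 3 steps, so f lies in a 3-cycle (f, g, h).
Stepping 2 places around the cycle: f → g → h.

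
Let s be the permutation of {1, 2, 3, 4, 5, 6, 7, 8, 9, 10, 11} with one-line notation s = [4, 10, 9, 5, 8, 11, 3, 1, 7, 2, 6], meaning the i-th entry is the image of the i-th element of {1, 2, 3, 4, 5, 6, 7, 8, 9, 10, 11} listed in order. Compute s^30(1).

5

Tracing 1 → 4 → … returns to 1 after 4 steps, so 1 lies in a 4-cycle (1, 4, 5, 8).
Since the cycle has length 4, s^30 acts on it the same as s^2 (30 mod 4 = 2).
Stepping 2 places around the cycle: 1 → 4 → 5.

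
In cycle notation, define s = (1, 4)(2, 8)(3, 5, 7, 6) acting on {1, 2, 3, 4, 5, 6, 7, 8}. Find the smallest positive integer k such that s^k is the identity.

The disjoint cycles have lengths 4, 2, 2.
Since disjoint cycles commute, ord(s) = lcm(4, 2, 2) = 4.

4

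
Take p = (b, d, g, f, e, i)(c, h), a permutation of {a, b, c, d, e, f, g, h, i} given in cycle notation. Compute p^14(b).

g

b lies in the 6-cycle (b, d, g, f, e, i).
Powers repeat with period 6 on this cycle, and 14 mod 6 = 2, so p^14(b) = p^2(b).
Advancing 2 steps from b: b → d → g.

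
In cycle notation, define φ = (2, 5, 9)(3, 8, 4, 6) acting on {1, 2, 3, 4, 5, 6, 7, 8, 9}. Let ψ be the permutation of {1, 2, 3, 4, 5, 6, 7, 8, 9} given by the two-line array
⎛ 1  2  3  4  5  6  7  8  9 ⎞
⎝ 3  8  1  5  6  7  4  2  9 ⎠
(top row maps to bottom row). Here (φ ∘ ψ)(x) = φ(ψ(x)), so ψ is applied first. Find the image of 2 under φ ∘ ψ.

First apply ψ: ψ(2) = 8, then φ(8) = 4. Thus (φ ∘ ψ)(2) = 4.

4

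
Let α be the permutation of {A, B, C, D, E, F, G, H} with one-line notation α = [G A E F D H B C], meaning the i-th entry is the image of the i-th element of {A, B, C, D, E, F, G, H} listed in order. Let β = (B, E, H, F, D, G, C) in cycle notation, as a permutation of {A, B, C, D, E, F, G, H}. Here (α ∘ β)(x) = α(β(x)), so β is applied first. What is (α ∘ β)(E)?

C

First apply β: β(E) = H, then α(H) = C. Thus (α ∘ β)(E) = C.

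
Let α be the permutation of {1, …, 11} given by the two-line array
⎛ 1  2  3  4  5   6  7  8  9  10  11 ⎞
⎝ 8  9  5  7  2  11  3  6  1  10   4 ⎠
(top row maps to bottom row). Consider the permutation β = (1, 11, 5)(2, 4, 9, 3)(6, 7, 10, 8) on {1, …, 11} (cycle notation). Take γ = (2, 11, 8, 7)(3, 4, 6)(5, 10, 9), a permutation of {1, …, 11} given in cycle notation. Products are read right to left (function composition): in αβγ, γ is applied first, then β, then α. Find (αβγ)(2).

(αβγ)(2) = α(β(γ(2))). γ(2) = 11, then β(11) = 5, then α(5) = 2, so the result is 2.

2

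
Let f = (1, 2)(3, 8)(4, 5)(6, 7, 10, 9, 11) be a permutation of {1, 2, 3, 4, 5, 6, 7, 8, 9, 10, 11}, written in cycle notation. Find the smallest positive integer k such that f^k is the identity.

The cycle type of f is (5, 2, 2, 2).
The order is lcm(5, 2, 2, 2) = 10.

10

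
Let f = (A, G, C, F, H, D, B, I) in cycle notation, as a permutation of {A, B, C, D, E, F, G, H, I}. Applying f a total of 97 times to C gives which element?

C lies in the 8-cycle (A, G, C, F, H, D, B, I).
Since the cycle has length 8, f^97 acts on it the same as f^1 (97 mod 8 = 1).
Stepping 1 place around the cycle: C → F.

F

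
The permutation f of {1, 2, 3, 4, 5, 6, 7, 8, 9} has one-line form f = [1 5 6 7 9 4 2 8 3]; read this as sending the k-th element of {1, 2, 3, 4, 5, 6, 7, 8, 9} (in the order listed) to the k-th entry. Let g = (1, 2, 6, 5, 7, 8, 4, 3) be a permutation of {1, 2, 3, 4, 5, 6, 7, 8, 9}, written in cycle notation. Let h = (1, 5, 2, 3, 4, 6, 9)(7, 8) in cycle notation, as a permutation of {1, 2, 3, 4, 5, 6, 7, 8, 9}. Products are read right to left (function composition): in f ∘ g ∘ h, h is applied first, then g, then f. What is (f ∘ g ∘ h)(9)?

Chase 9: h(9) = 1; g(1) = 2; f(2) = 5. Hence (f ∘ g ∘ h)(9) = 5.

5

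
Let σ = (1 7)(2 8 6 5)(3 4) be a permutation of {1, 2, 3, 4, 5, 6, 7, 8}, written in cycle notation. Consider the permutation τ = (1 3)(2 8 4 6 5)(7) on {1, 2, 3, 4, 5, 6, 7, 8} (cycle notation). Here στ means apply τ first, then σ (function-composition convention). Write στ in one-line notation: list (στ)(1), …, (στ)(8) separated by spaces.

Chase each element through τ then σ: 1 → 3 → 4; 2 → 8 → 6; 3 → 1 → 7; 4 → 6 → 5; 5 → 2 → 8; 6 → 5 → 2; 7 → 7 → 1; 8 → 4 → 3.
So στ in one-line form is 4 6 7 5 8 2 1 3.

4 6 7 5 8 2 1 3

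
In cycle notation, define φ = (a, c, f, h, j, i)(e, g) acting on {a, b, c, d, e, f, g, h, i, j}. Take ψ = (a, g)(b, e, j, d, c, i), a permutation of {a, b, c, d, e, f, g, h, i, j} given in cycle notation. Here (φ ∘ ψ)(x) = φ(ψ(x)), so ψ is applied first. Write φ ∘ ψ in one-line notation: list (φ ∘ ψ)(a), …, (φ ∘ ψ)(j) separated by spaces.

(φ ∘ ψ)(x) = φ(ψ(x)). Computing each image: φ(ψ(a)) = φ(g) = e, φ(ψ(b)) = φ(e) = g, φ(ψ(c)) = φ(i) = a, φ(ψ(d)) = φ(c) = f, φ(ψ(e)) = φ(j) = i, φ(ψ(f)) = φ(f) = h, φ(ψ(g)) = φ(a) = c, φ(ψ(h)) = φ(h) = j, φ(ψ(i)) = φ(b) = b, φ(ψ(j)) = φ(d) = d.
Hence φ ∘ ψ = [e g a f i h c j b d].

e g a f i h c j b d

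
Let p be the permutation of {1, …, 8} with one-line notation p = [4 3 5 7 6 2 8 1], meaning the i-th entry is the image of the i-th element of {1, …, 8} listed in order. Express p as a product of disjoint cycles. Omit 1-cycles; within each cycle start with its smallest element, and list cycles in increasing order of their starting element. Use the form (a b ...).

(1 4 7 8)(2 3 5 6)

Iterating p from 1 gives 1 → 4 → 7 → 8 → 1; that is the 4-cycle (1 4 7 8).
Continuing from each remaining unvisited element yields (1 4 7 8)(2 3 5 6).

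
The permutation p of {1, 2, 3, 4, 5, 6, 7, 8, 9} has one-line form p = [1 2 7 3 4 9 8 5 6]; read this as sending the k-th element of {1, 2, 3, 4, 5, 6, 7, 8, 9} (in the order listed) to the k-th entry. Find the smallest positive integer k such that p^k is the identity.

10

Decomposing into disjoint cycles gives cycle lengths 5, 2, 1, 1.
The order of p is the least common multiple of its cycle lengths: lcm(5, 2) = 10.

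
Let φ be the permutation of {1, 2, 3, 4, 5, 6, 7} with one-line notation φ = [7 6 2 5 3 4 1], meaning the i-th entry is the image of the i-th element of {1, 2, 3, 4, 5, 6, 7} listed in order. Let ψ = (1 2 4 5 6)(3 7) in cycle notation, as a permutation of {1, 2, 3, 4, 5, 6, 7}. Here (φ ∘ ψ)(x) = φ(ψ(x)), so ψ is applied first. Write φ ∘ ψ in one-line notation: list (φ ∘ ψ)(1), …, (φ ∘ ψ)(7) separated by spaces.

6 5 1 3 4 7 2

(φ ∘ ψ)(x) = φ(ψ(x)). Computing each image: φ(ψ(1)) = φ(2) = 6, φ(ψ(2)) = φ(4) = 5, φ(ψ(3)) = φ(7) = 1, φ(ψ(4)) = φ(5) = 3, φ(ψ(5)) = φ(6) = 4, φ(ψ(6)) = φ(1) = 7, φ(ψ(7)) = φ(3) = 2.
Hence φ ∘ ψ = [6 5 1 3 4 7 2].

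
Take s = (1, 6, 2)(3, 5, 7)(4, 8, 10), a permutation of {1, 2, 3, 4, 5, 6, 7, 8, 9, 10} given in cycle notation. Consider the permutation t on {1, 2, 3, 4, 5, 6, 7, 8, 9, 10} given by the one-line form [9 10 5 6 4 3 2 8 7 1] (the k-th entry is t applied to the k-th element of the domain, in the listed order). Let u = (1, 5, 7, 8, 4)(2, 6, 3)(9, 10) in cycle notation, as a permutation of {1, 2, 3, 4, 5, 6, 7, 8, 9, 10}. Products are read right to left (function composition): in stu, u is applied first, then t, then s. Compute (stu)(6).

7

Apply the permutations in order: u(6) = 3, then t(3) = 5, then s(5) = 7. So (stu)(6) = 7.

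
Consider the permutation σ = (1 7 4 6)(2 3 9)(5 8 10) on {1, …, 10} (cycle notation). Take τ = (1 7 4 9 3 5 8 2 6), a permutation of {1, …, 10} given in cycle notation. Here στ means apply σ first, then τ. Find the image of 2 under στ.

5

σ(2) = 3, then τ(3) = 5; composing gives (στ)(2) = 5.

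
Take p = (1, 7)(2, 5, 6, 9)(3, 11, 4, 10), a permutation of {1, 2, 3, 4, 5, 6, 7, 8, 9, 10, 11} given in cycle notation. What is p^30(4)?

3

4 lies in the 4-cycle (3, 11, 4, 10).
On a 4-cycle, p^4 is the identity, so p^30 = p^2 there (30 ≡ 2 mod 4).
Stepping 2 places around the cycle: 4 → 10 → 3.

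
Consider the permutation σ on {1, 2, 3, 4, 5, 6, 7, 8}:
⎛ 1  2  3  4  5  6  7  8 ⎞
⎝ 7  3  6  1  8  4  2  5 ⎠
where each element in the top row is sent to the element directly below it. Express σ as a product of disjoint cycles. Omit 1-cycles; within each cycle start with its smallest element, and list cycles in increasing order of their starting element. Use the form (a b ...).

Iterating σ from 1 gives 1 → 7 → 2 → 3 → 6 → 4 → 1; that is the 6-cycle (1 7 2 3 6 4).
Continuing from each remaining unvisited element yields (1 7 2 3 6 4)(5 8).

(1 7 2 3 6 4)(5 8)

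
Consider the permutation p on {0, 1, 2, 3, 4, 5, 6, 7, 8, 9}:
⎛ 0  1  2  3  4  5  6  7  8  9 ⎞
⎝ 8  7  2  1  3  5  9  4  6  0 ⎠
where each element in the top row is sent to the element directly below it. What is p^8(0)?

0

Tracing 0 → 8 → … returns to 0 after 4 steps, so 0 lies in a 4-cycle (0 8 6 9).
Powers repeat with period 4 on this cycle, and 8 mod 4 = 0, so p^8(0) = p^0(0).
So p^8(0) = 0.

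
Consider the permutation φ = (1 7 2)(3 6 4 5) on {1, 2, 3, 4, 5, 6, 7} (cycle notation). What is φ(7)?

In the cycle (1 7 2), 7 is followed by 2, so φ(7) = 2.

2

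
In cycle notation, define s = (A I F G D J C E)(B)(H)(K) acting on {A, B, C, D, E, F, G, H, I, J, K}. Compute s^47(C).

C lies in the 8-cycle (A I F G D J C E).
On an 8-cycle, s^8 is the identity, so s^47 = s^7 there (47 ≡ 7 mod 8).
Advancing 7 steps from C: C → E → A → I → F → G → D → J.

J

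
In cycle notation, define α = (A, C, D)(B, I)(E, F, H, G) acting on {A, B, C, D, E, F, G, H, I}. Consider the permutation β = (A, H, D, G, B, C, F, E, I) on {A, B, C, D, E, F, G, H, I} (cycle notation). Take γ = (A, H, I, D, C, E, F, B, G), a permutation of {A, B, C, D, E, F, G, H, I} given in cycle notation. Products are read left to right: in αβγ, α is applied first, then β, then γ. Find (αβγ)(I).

E

(αβγ)(I) = γ(β(α(I))). α(I) = B, then β(B) = C, then γ(C) = E, so the result is E.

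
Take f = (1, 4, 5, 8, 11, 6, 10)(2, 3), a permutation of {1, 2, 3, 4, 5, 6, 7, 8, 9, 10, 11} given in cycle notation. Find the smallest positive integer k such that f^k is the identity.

The cycle type of f is (7, 2, 1, 1).
Since disjoint cycles commute, ord(f) = lcm(7, 2) = 14.

14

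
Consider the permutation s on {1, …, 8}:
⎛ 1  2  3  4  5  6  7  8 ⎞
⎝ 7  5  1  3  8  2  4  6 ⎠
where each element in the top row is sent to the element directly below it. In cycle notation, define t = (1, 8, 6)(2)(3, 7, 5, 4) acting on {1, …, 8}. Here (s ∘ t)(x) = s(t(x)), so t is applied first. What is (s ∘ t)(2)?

First apply t: t(2) = 2, then s(2) = 5. Thus (s ∘ t)(2) = 5.

5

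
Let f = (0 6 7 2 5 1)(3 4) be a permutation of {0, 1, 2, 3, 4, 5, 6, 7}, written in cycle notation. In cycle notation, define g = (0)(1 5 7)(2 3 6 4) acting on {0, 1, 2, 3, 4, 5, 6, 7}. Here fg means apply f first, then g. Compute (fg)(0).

4

f(0) = 6, then g(6) = 4; composing gives (fg)(0) = 4.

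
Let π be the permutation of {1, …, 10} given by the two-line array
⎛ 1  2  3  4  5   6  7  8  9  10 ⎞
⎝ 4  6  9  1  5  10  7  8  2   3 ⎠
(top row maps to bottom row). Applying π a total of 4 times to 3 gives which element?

10

Tracing 3 → 9 → … returns to 3 after 5 steps, so 3 lies in a 5-cycle (2 6 10 3 9).
Advancing 4 steps from 3: 3 → 9 → 2 → 6 → 10.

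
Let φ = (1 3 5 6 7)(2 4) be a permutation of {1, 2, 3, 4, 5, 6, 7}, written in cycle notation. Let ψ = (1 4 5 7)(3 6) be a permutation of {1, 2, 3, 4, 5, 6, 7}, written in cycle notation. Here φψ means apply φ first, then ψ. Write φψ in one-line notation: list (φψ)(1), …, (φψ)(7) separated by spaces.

(φψ)(x) = ψ(φ(x)). Computing each image: ψ(φ(1)) = ψ(3) = 6, ψ(φ(2)) = ψ(4) = 5, ψ(φ(3)) = ψ(5) = 7, ψ(φ(4)) = ψ(2) = 2, ψ(φ(5)) = ψ(6) = 3, ψ(φ(6)) = ψ(7) = 1, ψ(φ(7)) = ψ(1) = 4.
Hence φψ = [6 5 7 2 3 1 4].

6 5 7 2 3 1 4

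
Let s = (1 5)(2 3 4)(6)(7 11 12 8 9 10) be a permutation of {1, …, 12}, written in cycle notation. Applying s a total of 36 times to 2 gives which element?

2

2 lies in the 3-cycle (2 3 4).
On a 3-cycle, s^3 is the identity, so s^36 = s^0 there (36 ≡ 0 mod 3).
So s^36(2) = 2.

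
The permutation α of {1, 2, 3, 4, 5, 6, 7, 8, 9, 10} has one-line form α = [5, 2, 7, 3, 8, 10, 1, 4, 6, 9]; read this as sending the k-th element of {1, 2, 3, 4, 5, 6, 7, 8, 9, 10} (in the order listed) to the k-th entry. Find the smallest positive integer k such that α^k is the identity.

Decomposing into disjoint cycles gives cycle lengths 6, 3, 1.
Since disjoint cycles commute, ord(α) = lcm(6, 3) = 6.

6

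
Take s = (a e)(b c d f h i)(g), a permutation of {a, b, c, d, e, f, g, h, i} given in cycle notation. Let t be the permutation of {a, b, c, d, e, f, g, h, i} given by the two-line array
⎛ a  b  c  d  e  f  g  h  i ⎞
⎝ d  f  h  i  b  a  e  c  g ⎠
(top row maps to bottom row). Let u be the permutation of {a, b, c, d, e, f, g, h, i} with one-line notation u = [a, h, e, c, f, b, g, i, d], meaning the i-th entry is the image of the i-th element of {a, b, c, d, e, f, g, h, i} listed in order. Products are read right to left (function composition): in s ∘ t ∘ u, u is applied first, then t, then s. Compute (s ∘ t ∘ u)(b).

(s ∘ t ∘ u)(b) = s(t(u(b))). u(b) = h, then t(h) = c, then s(c) = d, so the result is d.

d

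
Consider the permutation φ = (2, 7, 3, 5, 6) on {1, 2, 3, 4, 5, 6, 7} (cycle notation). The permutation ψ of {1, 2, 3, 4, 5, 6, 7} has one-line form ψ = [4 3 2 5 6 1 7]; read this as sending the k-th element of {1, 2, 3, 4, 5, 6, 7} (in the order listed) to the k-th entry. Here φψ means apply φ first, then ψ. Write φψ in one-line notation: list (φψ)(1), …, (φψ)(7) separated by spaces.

4 7 6 5 1 3 2

Chase each element through φ then ψ: 1 → 1 → 4; 2 → 7 → 7; 3 → 5 → 6; 4 → 4 → 5; 5 → 6 → 1; 6 → 2 → 3; 7 → 3 → 2.
So φψ in one-line form is 4 7 6 5 1 3 2.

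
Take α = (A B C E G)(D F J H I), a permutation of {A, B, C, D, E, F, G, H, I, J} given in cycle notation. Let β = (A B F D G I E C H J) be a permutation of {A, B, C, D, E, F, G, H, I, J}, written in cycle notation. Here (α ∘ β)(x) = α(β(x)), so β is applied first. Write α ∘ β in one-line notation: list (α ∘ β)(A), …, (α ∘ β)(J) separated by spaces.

C J I A E F D H G B

(α ∘ β)(x) = α(β(x)). Computing each image: α(β(A)) = α(B) = C, α(β(B)) = α(F) = J, α(β(C)) = α(H) = I, α(β(D)) = α(G) = A, α(β(E)) = α(C) = E, α(β(F)) = α(D) = F, α(β(G)) = α(I) = D, α(β(H)) = α(J) = H, α(β(I)) = α(E) = G, α(β(J)) = α(A) = B.
Hence α ∘ β = [C J I A E F D H G B].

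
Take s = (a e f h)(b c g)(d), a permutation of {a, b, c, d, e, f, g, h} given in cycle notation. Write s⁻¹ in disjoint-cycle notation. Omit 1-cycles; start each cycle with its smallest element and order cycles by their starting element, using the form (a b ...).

(a h f e)(b g c)

The inverse reverses each cycle.
Reversing each cycle of s and rotating so the smallest element leads gives (a h f e)(b g c).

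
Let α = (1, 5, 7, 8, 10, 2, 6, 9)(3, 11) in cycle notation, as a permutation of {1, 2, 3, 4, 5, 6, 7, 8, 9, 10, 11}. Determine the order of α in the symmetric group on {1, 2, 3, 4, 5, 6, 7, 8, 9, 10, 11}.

8

The cycle type of α is (8, 2, 1).
The order of α is the least common multiple of its cycle lengths: lcm(8, 2) = 8.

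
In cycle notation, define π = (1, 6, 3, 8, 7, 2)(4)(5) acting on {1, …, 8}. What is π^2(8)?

8 lies in the 6-cycle (1, 6, 3, 8, 7, 2).
Advancing 2 steps from 8: 8 → 7 → 2.

2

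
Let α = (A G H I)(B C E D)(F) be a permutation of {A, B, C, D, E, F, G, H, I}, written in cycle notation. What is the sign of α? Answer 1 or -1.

1

The cycle lengths are 4, 4, 1.
A cycle is odd iff its length is even; α has 2 even-length cycles, so sgn(α) = (−1)^2 and α is even.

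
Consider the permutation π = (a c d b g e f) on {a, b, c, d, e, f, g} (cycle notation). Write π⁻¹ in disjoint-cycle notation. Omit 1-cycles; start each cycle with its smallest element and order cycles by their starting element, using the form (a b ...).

(a f e g b d c)

Inverting a permutation written in cycle notation just reverses the order within every cycle.
Reversing each cycle of π and rotating so the smallest element leads gives (a f e g b d c).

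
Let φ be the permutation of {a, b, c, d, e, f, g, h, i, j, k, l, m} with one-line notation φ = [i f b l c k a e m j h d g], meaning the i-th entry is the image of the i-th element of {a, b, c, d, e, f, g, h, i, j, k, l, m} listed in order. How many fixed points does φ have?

1

The fixed points (elements with φ(x) = x) are {j}, so there is 1.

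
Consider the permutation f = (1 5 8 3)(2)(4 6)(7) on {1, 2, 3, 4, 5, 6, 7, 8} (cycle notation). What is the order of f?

4

The cycle type of f is (4, 2, 1, 1).
Since disjoint cycles commute, ord(f) = lcm(4, 2) = 4.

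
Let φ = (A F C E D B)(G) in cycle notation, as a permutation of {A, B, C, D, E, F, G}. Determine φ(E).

D

E appears in (A F C E D B); the next entry (wrapping around) is D.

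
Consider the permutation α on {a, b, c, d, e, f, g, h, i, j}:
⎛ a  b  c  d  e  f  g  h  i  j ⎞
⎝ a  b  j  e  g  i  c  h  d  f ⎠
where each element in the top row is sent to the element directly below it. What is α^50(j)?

Tracing j → f → … returns to j after 7 steps, so j lies in a 7-cycle (c, j, f, i, d, e, g).
On a 7-cycle, α^7 is the identity, so α^50 = α^1 there (50 ≡ 1 mod 7).
Stepping 1 place around the cycle: j → f.

f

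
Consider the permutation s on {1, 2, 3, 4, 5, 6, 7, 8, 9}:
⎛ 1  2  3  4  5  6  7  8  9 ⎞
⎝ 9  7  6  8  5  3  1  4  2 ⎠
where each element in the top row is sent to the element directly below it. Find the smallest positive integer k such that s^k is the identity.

Writing s as disjoint cycles, the cycle lengths are 4, 2, 2, 1.
The order of s is the least common multiple of its cycle lengths: lcm(4, 2, 2) = 4.

4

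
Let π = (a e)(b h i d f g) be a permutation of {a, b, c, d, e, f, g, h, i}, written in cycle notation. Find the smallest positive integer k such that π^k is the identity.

The disjoint cycles have lengths 6, 2, 1.
Since disjoint cycles commute, ord(π) = lcm(6, 2) = 6.

6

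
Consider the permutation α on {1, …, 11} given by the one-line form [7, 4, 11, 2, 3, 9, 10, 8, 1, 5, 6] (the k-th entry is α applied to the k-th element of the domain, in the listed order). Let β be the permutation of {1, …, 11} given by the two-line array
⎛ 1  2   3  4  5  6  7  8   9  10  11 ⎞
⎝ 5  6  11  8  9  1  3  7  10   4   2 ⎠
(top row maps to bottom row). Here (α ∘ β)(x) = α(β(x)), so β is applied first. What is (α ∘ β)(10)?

2

(α ∘ β)(10) = α(β(10)). β(10) = 4, then α(4) = 2. So (α ∘ β)(10) = 2.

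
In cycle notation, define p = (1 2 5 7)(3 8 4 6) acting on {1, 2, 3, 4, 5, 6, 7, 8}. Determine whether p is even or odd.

even

The cycle lengths are 4, 4.
A cycle is odd iff its length is even; p has 2 even-length cycles, so sgn(p) = (−1)^2 and p is even.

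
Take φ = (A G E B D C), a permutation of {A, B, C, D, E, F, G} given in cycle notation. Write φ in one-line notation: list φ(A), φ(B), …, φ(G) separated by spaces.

Each element maps to the next entry in its cycle (wrapping to the front): A→G, B→D, C→A, D→C, E→B, F→F, G→E.
So the one-line form is G D A C B F E.

G D A C B F E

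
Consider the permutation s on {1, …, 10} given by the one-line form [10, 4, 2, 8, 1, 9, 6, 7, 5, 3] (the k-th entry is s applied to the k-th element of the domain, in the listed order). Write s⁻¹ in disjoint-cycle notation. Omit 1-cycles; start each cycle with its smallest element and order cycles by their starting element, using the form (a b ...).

(1 5 9 6 7 8 4 2 3 10)

The cycle decomposition of s is (1 10 3 2 4 8 7 6 9 5).
Reversing each cycle (and rotating so the smallest element leads) gives s⁻¹ = (1 5 9 6 7 8 4 2 3 10).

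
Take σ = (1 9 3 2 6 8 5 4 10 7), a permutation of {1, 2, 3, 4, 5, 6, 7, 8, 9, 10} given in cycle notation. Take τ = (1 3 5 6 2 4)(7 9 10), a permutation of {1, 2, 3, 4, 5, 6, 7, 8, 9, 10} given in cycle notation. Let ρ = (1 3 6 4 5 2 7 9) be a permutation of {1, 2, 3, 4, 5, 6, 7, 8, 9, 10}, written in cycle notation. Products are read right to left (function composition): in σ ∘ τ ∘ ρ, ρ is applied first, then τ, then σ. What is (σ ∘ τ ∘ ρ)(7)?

Apply the permutations in order: ρ(7) = 9, then τ(9) = 10, then σ(10) = 7. So (σ ∘ τ ∘ ρ)(7) = 7.

7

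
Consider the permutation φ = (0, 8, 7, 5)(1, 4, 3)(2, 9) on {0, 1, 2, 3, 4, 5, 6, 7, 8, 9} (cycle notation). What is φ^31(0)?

0 lies in the 4-cycle (0, 8, 7, 5).
Since the cycle has length 4, φ^31 acts on it the same as φ^3 (31 mod 4 = 3).
Advancing 3 steps from 0: 0 → 8 → 7 → 5.

5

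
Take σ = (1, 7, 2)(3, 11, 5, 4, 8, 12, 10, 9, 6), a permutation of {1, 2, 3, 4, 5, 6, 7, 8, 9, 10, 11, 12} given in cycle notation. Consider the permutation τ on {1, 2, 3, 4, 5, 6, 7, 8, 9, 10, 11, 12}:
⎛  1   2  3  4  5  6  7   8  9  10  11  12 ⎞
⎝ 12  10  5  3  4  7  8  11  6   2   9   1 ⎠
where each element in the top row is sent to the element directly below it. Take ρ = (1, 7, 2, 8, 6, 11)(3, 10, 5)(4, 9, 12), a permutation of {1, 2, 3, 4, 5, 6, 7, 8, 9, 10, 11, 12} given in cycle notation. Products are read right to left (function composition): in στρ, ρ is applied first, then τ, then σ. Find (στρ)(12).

Chase 12: ρ(12) = 4; τ(4) = 3; σ(3) = 11. Hence (στρ)(12) = 11.

11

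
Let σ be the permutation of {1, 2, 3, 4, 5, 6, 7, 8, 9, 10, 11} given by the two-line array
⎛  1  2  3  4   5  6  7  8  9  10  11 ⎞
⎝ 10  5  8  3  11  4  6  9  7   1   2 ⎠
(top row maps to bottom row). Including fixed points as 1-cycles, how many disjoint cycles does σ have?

3

The cycle decomposition is (1 10)(2 5 11)(3 8 9 7 6 4), which has 3 cycles (counting 1-cycles).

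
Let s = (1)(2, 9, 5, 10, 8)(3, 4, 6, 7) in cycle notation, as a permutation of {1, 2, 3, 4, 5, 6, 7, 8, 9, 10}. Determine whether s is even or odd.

The cycle lengths are 5, 4, 1.
A cycle is odd iff its length is even; s has 1 even-length cycle, so sgn(s) = (−1)^1 and s is odd.

odd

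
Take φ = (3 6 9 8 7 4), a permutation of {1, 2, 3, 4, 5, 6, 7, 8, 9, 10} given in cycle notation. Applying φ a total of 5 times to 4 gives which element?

7

4 lies in the 6-cycle (3 6 9 8 7 4).
Advancing 5 steps from 4: 4 → 3 → 6 → 9 → 8 → 7.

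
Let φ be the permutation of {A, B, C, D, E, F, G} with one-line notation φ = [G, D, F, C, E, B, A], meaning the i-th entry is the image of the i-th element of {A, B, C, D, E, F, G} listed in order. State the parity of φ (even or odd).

In disjoint-cycle form the cycle lengths are 4, 2, 1.
A cycle of length ℓ contributes ℓ−1 transpositions, so φ is a product of 3 + 1 = 4 transpositions — even.

even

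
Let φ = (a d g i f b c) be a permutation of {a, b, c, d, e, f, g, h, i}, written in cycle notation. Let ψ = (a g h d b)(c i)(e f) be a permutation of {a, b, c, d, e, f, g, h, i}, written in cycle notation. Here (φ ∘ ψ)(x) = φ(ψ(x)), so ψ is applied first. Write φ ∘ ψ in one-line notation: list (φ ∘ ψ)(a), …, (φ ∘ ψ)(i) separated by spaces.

Chase each element through ψ then φ: a → g → i; b → a → d; c → i → f; d → b → c; e → f → b; f → e → e; g → h → h; h → d → g; i → c → a.
So φ ∘ ψ in one-line form is i d f c b e h g a.

i d f c b e h g a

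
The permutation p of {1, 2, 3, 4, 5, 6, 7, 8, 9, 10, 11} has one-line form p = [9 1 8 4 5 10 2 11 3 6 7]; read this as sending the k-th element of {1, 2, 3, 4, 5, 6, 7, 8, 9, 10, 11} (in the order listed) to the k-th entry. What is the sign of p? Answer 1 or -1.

In disjoint-cycle form the cycle lengths are 7, 2, 1, 1.
A cycle of length ℓ contributes ℓ−1 transpositions, so p is a product of 6 + 1 = 7 transpositions — odd.

-1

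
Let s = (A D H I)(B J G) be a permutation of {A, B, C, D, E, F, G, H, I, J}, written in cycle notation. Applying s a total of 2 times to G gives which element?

J

G lies in the 3-cycle (B J G).
Stepping 2 places around the cycle: G → B → J.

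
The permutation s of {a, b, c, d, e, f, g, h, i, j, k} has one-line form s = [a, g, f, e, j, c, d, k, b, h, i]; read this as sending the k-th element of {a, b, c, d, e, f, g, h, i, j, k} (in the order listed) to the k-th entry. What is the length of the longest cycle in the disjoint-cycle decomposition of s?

Decomposing into disjoint cycles gives (b g d e j h k i)(c f); the longest has length 8.

8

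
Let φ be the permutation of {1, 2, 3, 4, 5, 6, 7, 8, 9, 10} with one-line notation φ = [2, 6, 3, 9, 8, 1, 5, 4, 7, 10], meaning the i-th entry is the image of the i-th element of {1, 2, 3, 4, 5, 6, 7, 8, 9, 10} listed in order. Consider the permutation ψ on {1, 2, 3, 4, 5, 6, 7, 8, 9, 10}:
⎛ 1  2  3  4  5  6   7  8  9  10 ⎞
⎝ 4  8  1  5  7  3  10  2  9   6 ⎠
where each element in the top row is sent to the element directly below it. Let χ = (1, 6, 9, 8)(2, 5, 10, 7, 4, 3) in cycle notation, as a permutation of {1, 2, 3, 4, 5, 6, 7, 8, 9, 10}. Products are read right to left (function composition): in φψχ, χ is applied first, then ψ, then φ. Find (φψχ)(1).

(φψχ)(1) = φ(ψ(χ(1))). χ(1) = 6, then ψ(6) = 3, then φ(3) = 3, so the result is 3.

3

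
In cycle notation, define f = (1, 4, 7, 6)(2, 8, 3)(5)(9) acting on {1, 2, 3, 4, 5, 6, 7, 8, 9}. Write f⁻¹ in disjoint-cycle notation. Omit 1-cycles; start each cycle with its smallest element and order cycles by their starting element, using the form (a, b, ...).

If f sends a → b within a cycle, f⁻¹ sends b → a; equivalently, reverse each cycle.
Reversing each cycle of f and rotating so the smallest element leads gives (1, 6, 7, 4)(2, 3, 8).

(1, 6, 7, 4)(2, 3, 8)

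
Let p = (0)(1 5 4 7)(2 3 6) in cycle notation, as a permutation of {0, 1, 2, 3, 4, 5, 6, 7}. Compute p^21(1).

5

1 lies in the 4-cycle (1 5 4 7).
On a 4-cycle, p^4 is the identity, so p^21 = p^1 there (21 ≡ 1 mod 4).
Advancing 1 step from 1: 1 → 5.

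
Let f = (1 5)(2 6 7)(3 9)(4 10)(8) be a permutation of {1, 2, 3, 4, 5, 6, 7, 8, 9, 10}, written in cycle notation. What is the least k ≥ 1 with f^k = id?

6

The cycle type of f is (3, 2, 2, 2, 1).
Since disjoint cycles commute, ord(f) = lcm(3, 2, 2, 2) = 6.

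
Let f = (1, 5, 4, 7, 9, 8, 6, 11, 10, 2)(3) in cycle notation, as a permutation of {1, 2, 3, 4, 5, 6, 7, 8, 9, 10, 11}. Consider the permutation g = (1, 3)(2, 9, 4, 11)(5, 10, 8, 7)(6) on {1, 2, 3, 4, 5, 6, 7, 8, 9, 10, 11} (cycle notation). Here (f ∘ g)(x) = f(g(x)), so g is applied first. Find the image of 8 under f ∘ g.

9

g(8) = 7, then f(7) = 9; composing gives (f ∘ g)(8) = 9.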